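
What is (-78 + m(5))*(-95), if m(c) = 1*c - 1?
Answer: 7030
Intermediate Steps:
m(c) = -1 + c (m(c) = c - 1 = -1 + c)
(-78 + m(5))*(-95) = (-78 + (-1 + 5))*(-95) = (-78 + 4)*(-95) = -74*(-95) = 7030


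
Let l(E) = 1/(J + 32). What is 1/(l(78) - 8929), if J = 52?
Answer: -84/750035 ≈ -0.00011199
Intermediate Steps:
l(E) = 1/84 (l(E) = 1/(52 + 32) = 1/84)
1/(l(78) - 8929) = 1/(1/84 - 8929) = 1/(-750035/84) = -84/750035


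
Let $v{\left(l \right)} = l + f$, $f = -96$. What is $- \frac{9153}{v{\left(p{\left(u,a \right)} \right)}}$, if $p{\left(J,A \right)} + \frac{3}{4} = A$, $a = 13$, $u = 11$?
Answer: $\frac{36612}{335} \approx 109.29$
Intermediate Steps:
$p{\left(J,A \right)} = - \frac{3}{4} + A$
$v{\left(l \right)} = -96 + l$ ($v{\left(l \right)} = l - 96 = -96 + l$)
$- \frac{9153}{v{\left(p{\left(u,a \right)} \right)}} = - \frac{9153}{-96 + \left(- \frac{3}{4} + 13\right)} = - \frac{9153}{-96 + \frac{49}{4}} = - \frac{9153}{- \frac{335}{4}} = \left(-9153\right) \left(- \frac{4}{335}\right) = \frac{36612}{335}$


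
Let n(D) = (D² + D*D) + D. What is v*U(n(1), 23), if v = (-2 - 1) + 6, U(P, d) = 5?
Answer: 15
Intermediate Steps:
n(D) = D + 2*D² (n(D) = (D² + D²) + D = 2*D² + D = D + 2*D²)
v = 3 (v = -3 + 6 = 3)
v*U(n(1), 23) = 3*5 = 15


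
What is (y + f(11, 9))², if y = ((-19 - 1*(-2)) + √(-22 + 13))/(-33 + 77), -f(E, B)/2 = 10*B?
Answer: 7874495/242 - 23811*I/968 ≈ 32539.0 - 24.598*I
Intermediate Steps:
f(E, B) = -20*B
y = -17/44 + 3*I/44 (y = ((-19 + 2) + √(-9))/44 = (-17 + 3*I)*(1/44) = -17/44 + 3*I/44 ≈ -0.38636 + 0.068182*I)
(y + f(11, 9))² = ((-17/44 + 3*I/44) - 20*9)² = ((-17/44 + 3*I/44) - 180)² = (-7937/44 + 3*I/44)²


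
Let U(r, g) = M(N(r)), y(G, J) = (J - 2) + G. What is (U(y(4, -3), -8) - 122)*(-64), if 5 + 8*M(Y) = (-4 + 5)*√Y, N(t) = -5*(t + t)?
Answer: 7848 - 8*√10 ≈ 7822.7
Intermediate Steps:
N(t) = -10*t
y(G, J) = -2 + G + J (y(G, J) = (-2 + J) + G = -2 + G + J)
M(Y) = -5/8 + √Y/8 (M(Y) = -5/8 + ((-4 + 5)*√Y)/8 = -5/8 + (1*√Y)/8 = -5/8 + √Y/8)
U(r, g) = -5/8 + √10*√(-r)/8 (U(r, g) = -5/8 + √(-10*r)/8 = -5/8 + (√10*√(-r))/8 = -5/8 + √10*√(-r)/8)
(U(y(4, -3), -8) - 122)*(-64) = ((-5/8 + √10*√(-(-2 + 4 - 3))/8) - 122)*(-64) = ((-5/8 + √10*√(-1*(-1))/8) - 122)*(-64) = ((-5/8 + √10*√1/8) - 122)*(-64) = ((-5/8 + (⅛)*√10*1) - 122)*(-64) = ((-5/8 + √10/8) - 122)*(-64) = (-981/8 + √10/8)*(-64) = 7848 - 8*√10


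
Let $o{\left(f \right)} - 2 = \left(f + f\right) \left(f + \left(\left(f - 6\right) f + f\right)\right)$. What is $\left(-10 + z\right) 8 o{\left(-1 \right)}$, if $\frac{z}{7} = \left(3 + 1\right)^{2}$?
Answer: $-6528$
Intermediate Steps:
$z = 112$ ($z = 7 \left(3 + 1\right)^{2} = 7 \cdot 4^{2} = 7 \cdot 16 = 112$)
$o{\left(f \right)} = 2 + 2 f \left(2 f + f \left(-6 + f\right)\right)$ ($o{\left(f \right)} = 2 + \left(f + f\right) \left(f + \left(\left(f - 6\right) f + f\right)\right) = 2 + 2 f \left(f + \left(\left(f - 6\right) f + f\right)\right) = 2 + 2 f \left(f + \left(\left(-6 + f\right) f + f\right)\right) = 2 + 2 f \left(f + \left(f \left(-6 + f\right) + f\right)\right) = 2 + 2 f \left(f + \left(f + f \left(-6 + f\right)\right)\right) = 2 + 2 f \left(2 f + f \left(-6 + f\right)\right)$)
$\left(-10 + z\right) 8 o{\left(-1 \right)} = \left(-10 + 112\right) 8 \left(2 - 8 \left(-1\right)^{2} + 2 \left(-1\right)^{3}\right) = 102 \cdot 8 \left(2 - 8 + 2 \left(-1\right)\right) = 816 \left(2 - 8 - 2\right) = 816 \left(-8\right) = -6528$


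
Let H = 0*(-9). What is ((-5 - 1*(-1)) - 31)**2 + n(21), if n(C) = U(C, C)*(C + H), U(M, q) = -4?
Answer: 1141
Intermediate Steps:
H = 0
n(C) = -4*C (n(C) = -4*(C + 0) = -4*C)
((-5 - 1*(-1)) - 31)**2 + n(21) = ((-5 - 1*(-1)) - 31)**2 - 4*21 = ((-5 + 1) - 31)**2 - 84 = (-4 - 31)**2 - 84 = (-35)**2 - 84 = 1225 - 84 = 1141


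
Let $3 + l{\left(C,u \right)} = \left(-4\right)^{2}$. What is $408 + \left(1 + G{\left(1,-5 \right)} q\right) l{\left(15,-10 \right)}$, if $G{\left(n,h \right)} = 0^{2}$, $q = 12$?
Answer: $421$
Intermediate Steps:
$l{\left(C,u \right)} = 13$ ($l{\left(C,u \right)} = -3 + \left(-4\right)^{2} = -3 + 16 = 13$)
$G{\left(n,h \right)} = 0$
$408 + \left(1 + G{\left(1,-5 \right)} q\right) l{\left(15,-10 \right)} = 408 + \left(1 + 0 \cdot 12\right) 13 = 408 + \left(1 + 0\right) 13 = 408 + 1 \cdot 13 = 408 + 13 = 421$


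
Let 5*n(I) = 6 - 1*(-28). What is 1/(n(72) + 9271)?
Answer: 5/46389 ≈ 0.00010778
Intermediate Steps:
n(I) = 34/5 (n(I) = (6 - 1*(-28))/5 = (6 + 28)/5 = (⅕)*34 = 34/5)
1/(n(72) + 9271) = 1/(34/5 + 9271) = 1/(46389/5) = 5/46389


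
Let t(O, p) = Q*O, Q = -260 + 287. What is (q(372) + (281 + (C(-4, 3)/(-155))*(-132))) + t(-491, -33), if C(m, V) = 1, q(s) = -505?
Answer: -2089423/155 ≈ -13480.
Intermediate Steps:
Q = 27
t(O, p) = 27*O
(q(372) + (281 + (C(-4, 3)/(-155))*(-132))) + t(-491, -33) = (-505 + (281 + (1/(-155))*(-132))) + 27*(-491) = (-505 + (281 + (1*(-1/155))*(-132))) - 13257 = (-505 + (281 - 1/155*(-132))) - 13257 = (-505 + (281 + 132/155)) - 13257 = (-505 + 43687/155) - 13257 = -34588/155 - 13257 = -2089423/155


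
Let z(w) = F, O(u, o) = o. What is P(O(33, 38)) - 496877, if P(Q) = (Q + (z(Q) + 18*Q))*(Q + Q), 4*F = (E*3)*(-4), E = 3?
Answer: -442689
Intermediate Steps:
F = -9 (F = ((3*3)*(-4))/4 = (9*(-4))/4 = (¼)*(-36) = -9)
z(w) = -9
P(Q) = 2*Q*(-9 + 19*Q) (P(Q) = (Q + (-9 + 18*Q))*(Q + Q) = (-9 + 19*Q)*(2*Q) = 2*Q*(-9 + 19*Q))
P(O(33, 38)) - 496877 = 2*38*(-9 + 19*38) - 496877 = 2*38*(-9 + 722) - 496877 = 2*38*713 - 496877 = 54188 - 496877 = -442689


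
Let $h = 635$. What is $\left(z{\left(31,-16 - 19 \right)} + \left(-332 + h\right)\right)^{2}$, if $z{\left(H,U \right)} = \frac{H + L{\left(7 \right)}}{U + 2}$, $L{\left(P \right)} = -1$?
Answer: $\frac{11042329}{121} \approx 91259.0$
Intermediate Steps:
$z{\left(H,U \right)} = \frac{-1 + H}{2 + U}$ ($z{\left(H,U \right)} = \frac{H - 1}{U + 2} = \frac{-1 + H}{2 + U}$)
$\left(z{\left(31,-16 - 19 \right)} + \left(-332 + h\right)\right)^{2} = \left(\frac{-1 + 31}{2 - 35} + \left(-332 + 635\right)\right)^{2} = \left(\frac{1}{2 - 35} \cdot 30 + 303\right)^{2} = \left(\frac{1}{-33} \cdot 30 + 303\right)^{2} = \left(\left(- \frac{1}{33}\right) 30 + 303\right)^{2} = \left(- \frac{10}{11} + 303\right)^{2} = \left(\frac{3323}{11}\right)^{2} = \frac{11042329}{121}$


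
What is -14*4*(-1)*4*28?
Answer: 6272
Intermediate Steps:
-14*4*(-1)*4*28 = -(-56)*4*28 = -14*(-16)*28 = 224*28 = 6272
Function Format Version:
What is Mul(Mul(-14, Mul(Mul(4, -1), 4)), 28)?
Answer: 6272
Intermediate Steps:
Mul(Mul(-14, Mul(Mul(4, -1), 4)), 28) = Mul(Mul(-14, Mul(-4, 4)), 28) = Mul(Mul(-14, -16), 28) = Mul(224, 28) = 6272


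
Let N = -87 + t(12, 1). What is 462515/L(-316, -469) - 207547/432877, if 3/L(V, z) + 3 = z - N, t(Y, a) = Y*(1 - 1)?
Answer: -77081661299816/1298631 ≈ -5.9356e+7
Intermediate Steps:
t(Y, a) = 0 (t(Y, a) = Y*0 = 0)
N = -87 (N = -87 + 0 = -87)
L(V, z) = 3/(84 + z) (L(V, z) = 3/(-3 + (z - 1*(-87))) = 3/(-3 + (z + 87)) = 3/(-3 + (87 + z)) = 3/(84 + z))
462515/L(-316, -469) - 207547/432877 = 462515/((3/(84 - 469))) - 207547/432877 = 462515/((3/(-385))) - 207547*1/432877 = 462515/((3*(-1/385))) - 207547/432877 = 462515/(-3/385) - 207547/432877 = 462515*(-385/3) - 207547/432877 = -178068275/3 - 207547/432877 = -77081661299816/1298631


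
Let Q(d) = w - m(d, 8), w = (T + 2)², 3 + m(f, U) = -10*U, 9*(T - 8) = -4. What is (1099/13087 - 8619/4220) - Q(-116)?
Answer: -788512874573/4473398340 ≈ -176.27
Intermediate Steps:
T = 68/9 (T = 8 + (⅑)*(-4) = 8 - 4/9 = 68/9 ≈ 7.5556)
m(f, U) = -3 - 10*U
w = 7396/81 (w = (68/9 + 2)² = (86/9)² = 7396/81 ≈ 91.309)
Q(d) = 14119/81 (Q(d) = 7396/81 - (-3 - 10*8) = 7396/81 - (-3 - 80) = 7396/81 - 1*(-83) = 7396/81 + 83 = 14119/81)
(1099/13087 - 8619/4220) - Q(-116) = (1099/13087 - 8619/4220) - 1*14119/81 = (1099*(1/13087) - 8619*1/4220) - 14119/81 = (1099/13087 - 8619/4220) - 14119/81 = -108159073/55227140 - 14119/81 = -788512874573/4473398340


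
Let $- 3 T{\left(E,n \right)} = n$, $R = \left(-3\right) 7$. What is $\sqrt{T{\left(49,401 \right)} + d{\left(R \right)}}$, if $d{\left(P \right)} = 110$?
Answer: $\frac{i \sqrt{213}}{3} \approx 4.8648 i$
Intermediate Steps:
$R = -21$
$T{\left(E,n \right)} = - \frac{n}{3}$
$\sqrt{T{\left(49,401 \right)} + d{\left(R \right)}} = \sqrt{\left(- \frac{1}{3}\right) 401 + 110} = \sqrt{- \frac{401}{3} + 110} = \sqrt{- \frac{71}{3}} = \frac{i \sqrt{213}}{3}$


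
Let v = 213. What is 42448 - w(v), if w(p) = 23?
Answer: 42425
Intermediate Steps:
42448 - w(v) = 42448 - 1*23 = 42448 - 23 = 42425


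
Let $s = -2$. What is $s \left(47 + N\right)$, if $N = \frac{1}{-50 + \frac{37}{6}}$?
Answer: $- \frac{24710}{263} \approx -93.954$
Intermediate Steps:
$N = - \frac{6}{263}$ ($N = \frac{1}{-50 + 37 \cdot \frac{1}{6}} = \frac{1}{-50 + \frac{37}{6}} = \frac{1}{- \frac{263}{6}} = - \frac{6}{263} \approx -0.022814$)
$s \left(47 + N\right) = - 2 \left(47 - \frac{6}{263}\right) = \left(-2\right) \frac{12355}{263} = - \frac{24710}{263}$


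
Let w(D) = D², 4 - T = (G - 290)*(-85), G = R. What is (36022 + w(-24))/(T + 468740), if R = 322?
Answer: 18299/235732 ≈ 0.077626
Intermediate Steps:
G = 322
T = 2724 (T = 4 - (322 - 290)*(-85) = 4 - 32*(-85) = 4 - 1*(-2720) = 4 + 2720 = 2724)
(36022 + w(-24))/(T + 468740) = (36022 + (-24)²)/(2724 + 468740) = (36022 + 576)/471464 = 36598*(1/471464) = 18299/235732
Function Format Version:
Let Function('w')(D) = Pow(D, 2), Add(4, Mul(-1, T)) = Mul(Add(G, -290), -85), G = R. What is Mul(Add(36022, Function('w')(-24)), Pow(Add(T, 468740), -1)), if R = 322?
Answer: Rational(18299, 235732) ≈ 0.077626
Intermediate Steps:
G = 322
T = 2724 (T = Add(4, Mul(-1, Mul(Add(322, -290), -85))) = Add(4, Mul(-1, Mul(32, -85))) = Add(4, Mul(-1, -2720)) = Add(4, 2720) = 2724)
Mul(Add(36022, Function('w')(-24)), Pow(Add(T, 468740), -1)) = Mul(Add(36022, Pow(-24, 2)), Pow(Add(2724, 468740), -1)) = Mul(Add(36022, 576), Pow(471464, -1)) = Mul(36598, Rational(1, 471464)) = Rational(18299, 235732)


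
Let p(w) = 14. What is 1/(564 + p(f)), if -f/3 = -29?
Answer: 1/578 ≈ 0.0017301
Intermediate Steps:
f = 87 (f = -3*(-29) = 87)
1/(564 + p(f)) = 1/(564 + 14) = 1/578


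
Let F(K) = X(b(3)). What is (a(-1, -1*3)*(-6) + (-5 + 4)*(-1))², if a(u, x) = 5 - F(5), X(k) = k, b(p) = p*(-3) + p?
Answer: 4225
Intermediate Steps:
b(p) = -2*p (b(p) = -3*p + p = -2*p)
F(K) = -6 (F(K) = -2*3 = -6)
a(u, x) = 11 (a(u, x) = 5 - 1*(-6) = 5 + 6 = 11)
(a(-1, -1*3)*(-6) + (-5 + 4)*(-1))² = (11*(-6) + (-5 + 4)*(-1))² = (-66 - 1*(-1))² = (-66 + 1)² = (-65)² = 4225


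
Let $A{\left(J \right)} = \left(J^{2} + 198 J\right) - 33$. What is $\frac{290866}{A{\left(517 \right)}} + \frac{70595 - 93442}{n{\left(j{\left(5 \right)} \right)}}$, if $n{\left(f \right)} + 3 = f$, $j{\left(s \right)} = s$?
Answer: $- \frac{4222086051}{369622} \approx -11423.0$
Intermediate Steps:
$n{\left(f \right)} = -3 + f$
$A{\left(J \right)} = -33 + J^{2} + 198 J$
$\frac{290866}{A{\left(517 \right)}} + \frac{70595 - 93442}{n{\left(j{\left(5 \right)} \right)}} = \frac{290866}{-33 + 517^{2} + 198 \cdot 517} + \frac{70595 - 93442}{-3 + 5} = \frac{290866}{-33 + 267289 + 102366} + \frac{70595 - 93442}{2} = \frac{290866}{369622} - \frac{22847}{2} = 290866 \cdot \frac{1}{369622} - \frac{22847}{2} = \frac{145433}{184811} - \frac{22847}{2} = - \frac{4222086051}{369622}$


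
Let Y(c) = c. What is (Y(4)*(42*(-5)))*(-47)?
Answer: 39480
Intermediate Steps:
(Y(4)*(42*(-5)))*(-47) = (4*(42*(-5)))*(-47) = (4*(-210))*(-47) = -840*(-47) = 39480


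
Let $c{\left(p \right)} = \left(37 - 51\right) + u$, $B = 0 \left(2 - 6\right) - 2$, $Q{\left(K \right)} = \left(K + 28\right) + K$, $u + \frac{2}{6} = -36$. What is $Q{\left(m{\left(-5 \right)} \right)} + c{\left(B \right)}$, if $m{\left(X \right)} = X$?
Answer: $- \frac{97}{3} \approx -32.333$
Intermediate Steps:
$u = - \frac{109}{3}$ ($u = - \frac{1}{3} - 36 = - \frac{109}{3} \approx -36.333$)
$Q{\left(K \right)} = 28 + 2 K$ ($Q{\left(K \right)} = \left(28 + K\right) + K = 28 + 2 K$)
$B = -2$ ($B = 0 \left(2 - 6\right) - 2 = 0 \left(-4\right) - 2 = 0 - 2 = -2$)
$c{\left(p \right)} = - \frac{151}{3}$ ($c{\left(p \right)} = \left(37 - 51\right) - \frac{109}{3} = -14 - \frac{109}{3} = - \frac{151}{3}$)
$Q{\left(m{\left(-5 \right)} \right)} + c{\left(B \right)} = \left(28 + 2 \left(-5\right)\right) - \frac{151}{3} = \left(28 - 10\right) - \frac{151}{3} = 18 - \frac{151}{3} = - \frac{97}{3}$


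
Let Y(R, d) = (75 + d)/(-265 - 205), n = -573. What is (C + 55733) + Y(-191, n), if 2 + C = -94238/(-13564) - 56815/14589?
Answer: 1295925563498167/23251510530 ≈ 55735.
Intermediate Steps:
Y(R, d) = -15/94 - d/470 (Y(R, d) = (75 + d)/(-470) = (75 + d)*(-1/470) = -15/94 - d/470)
C = 104214565/98942598 (C = -2 + (-94238/(-13564) - 56815/14589) = -2 + (-94238*(-1/13564) - 56815*1/14589) = -2 + (47119/6782 - 56815/14589) = -2 + 302099761/98942598 = 104214565/98942598 ≈ 1.0533)
(C + 55733) + Y(-191, n) = (104214565/98942598 + 55733) + (-15/94 - 1/470*(-573)) = 5514472028899/98942598 + (-15/94 + 573/470) = 5514472028899/98942598 + 249/235 = 1295925563498167/23251510530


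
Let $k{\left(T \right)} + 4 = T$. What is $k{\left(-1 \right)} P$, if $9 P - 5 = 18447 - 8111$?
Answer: $-5745$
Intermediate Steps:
$k{\left(T \right)} = -4 + T$
$P = 1149$ ($P = \frac{5}{9} + \frac{18447 - 8111}{9} = \frac{5}{9} + \frac{1}{9} \cdot 10336 = \frac{5}{9} + \frac{10336}{9} = 1149$)
$k{\left(-1 \right)} P = \left(-4 - 1\right) 1149 = \left(-5\right) 1149 = -5745$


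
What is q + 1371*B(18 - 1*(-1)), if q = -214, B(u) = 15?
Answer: 20351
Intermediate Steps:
q + 1371*B(18 - 1*(-1)) = -214 + 1371*15 = -214 + 20565 = 20351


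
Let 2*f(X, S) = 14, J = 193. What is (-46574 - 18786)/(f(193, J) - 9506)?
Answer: 65360/9499 ≈ 6.8807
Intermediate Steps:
f(X, S) = 7 (f(X, S) = (½)*14 = 7)
(-46574 - 18786)/(f(193, J) - 9506) = (-46574 - 18786)/(7 - 9506) = -65360/(-9499) = -65360*(-1/9499) = 65360/9499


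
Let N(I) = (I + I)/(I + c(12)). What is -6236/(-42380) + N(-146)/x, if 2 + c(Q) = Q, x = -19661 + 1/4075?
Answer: 4243613385819/28861113912020 ≈ 0.14704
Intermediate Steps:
x = -80118574/4075 (x = -19661 + 1/4075 = -80118574/4075 ≈ -19661.)
c(Q) = -2 + Q
N(I) = 2*I/(10 + I) (N(I) = (I + I)/(I + (-2 + 12)) = (2*I)/(I + 10) = (2*I)/(10 + I) = 2*I/(10 + I))
-6236/(-42380) + N(-146)/x = -6236/(-42380) + (2*(-146)/(10 - 146))/(-80118574/4075) = -6236*(-1/42380) + (2*(-146)/(-136))*(-4075/80118574) = 1559/10595 + (2*(-146)*(-1/136))*(-4075/80118574) = 1559/10595 + (73/34)*(-4075/80118574) = 1559/10595 - 297475/2724031516 = 4243613385819/28861113912020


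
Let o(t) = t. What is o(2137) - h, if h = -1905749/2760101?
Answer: 5900241586/2760101 ≈ 2137.7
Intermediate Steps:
h = -1905749/2760101 (h = -1905749*1/2760101 = -1905749/2760101 ≈ -0.69046)
o(2137) - h = 2137 - 1*(-1905749/2760101) = 2137 + 1905749/2760101 = 5900241586/2760101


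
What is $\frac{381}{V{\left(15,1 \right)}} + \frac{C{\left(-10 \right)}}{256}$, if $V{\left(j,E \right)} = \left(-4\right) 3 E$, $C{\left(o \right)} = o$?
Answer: $- \frac{4069}{128} \approx -31.789$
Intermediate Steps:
$V{\left(j,E \right)} = - 12 E$
$\frac{381}{V{\left(15,1 \right)}} + \frac{C{\left(-10 \right)}}{256} = \frac{381}{\left(-12\right) 1} - \frac{10}{256} = \frac{381}{-12} - \frac{5}{128} = 381 \left(- \frac{1}{12}\right) - \frac{5}{128} = - \frac{127}{4} - \frac{5}{128} = - \frac{4069}{128}$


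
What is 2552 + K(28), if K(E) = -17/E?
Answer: 71439/28 ≈ 2551.4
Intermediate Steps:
2552 + K(28) = 2552 - 17/28 = 71439/28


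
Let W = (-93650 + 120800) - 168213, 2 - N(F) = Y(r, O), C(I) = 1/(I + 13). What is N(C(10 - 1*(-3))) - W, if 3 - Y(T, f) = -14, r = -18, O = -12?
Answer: 141048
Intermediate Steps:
Y(T, f) = 17 (Y(T, f) = 3 - 1*(-14) = 3 + 14 = 17)
C(I) = 1/(13 + I)
N(F) = -15 (N(F) = 2 - 1*17 = 2 - 17 = -15)
W = -141063 (W = 27150 - 168213 = -141063)
N(C(10 - 1*(-3))) - W = -15 - 1*(-141063) = -15 + 141063 = 141048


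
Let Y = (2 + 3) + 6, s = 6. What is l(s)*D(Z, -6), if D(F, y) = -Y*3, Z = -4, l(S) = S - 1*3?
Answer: -99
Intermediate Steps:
l(S) = -3 + S (l(S) = S - 3 = -3 + S)
Y = 11 (Y = 5 + 6 = 11)
D(F, y) = -33 (D(F, y) = -1*11*3 = -11*3 = -33)
l(s)*D(Z, -6) = (-3 + 6)*(-33) = 3*(-33) = -99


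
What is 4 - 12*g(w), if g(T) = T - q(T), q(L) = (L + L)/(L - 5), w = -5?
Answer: 76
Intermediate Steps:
q(L) = 2*L/(-5 + L) (q(L) = (2*L)/(-5 + L) = 2*L/(-5 + L))
g(T) = T - 2*T/(-5 + T)
4 - 12*g(w) = 4 - (-60)*(-7 - 5)/(-5 - 5) = 4 - (-60)*(-12)/(-10) = 4 - (-60)*(-1)*(-12)/10 = 4 - 12*(-6) = 4 + 72 = 76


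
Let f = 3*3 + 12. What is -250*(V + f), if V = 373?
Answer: -98500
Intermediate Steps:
f = 21 (f = 9 + 12 = 21)
-250*(V + f) = -250*(373 + 21) = -250*394 = -98500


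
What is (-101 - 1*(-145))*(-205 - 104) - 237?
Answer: -13833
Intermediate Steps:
(-101 - 1*(-145))*(-205 - 104) - 237 = (-101 + 145)*(-309) - 237 = 44*(-309) - 237 = -13596 - 237 = -13833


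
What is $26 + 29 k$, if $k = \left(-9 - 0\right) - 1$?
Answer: $-264$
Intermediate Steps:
$k = -10$ ($k = \left(-9 + 0\right) - 1 = -9 - 1 = -10$)
$26 + 29 k = 26 + 29 \left(-10\right) = 26 - 290 = -264$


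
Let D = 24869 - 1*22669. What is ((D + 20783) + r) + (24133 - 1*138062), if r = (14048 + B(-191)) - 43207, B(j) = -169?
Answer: -120274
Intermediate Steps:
D = 2200 (D = 24869 - 22669 = 2200)
r = -29328 (r = (14048 - 169) - 43207 = 13879 - 43207 = -29328)
((D + 20783) + r) + (24133 - 1*138062) = ((2200 + 20783) - 29328) + (24133 - 1*138062) = (22983 - 29328) + (24133 - 138062) = -6345 - 113929 = -120274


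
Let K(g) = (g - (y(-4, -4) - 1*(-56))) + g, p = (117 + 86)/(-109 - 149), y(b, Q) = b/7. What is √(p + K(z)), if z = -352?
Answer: I*√2479545894/1806 ≈ 27.572*I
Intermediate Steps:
y(b, Q) = b/7 (y(b, Q) = b*(⅐) = b/7)
p = -203/258 (p = 203/(-258) = -1/258*203 = -203/258 ≈ -0.78682)
K(g) = -388/7 + 2*g (K(g) = (g - ((⅐)*(-4) - 1*(-56))) + g = (g - (-4/7 + 56)) + g = (g - 1*388/7) + g = (g - 388/7) + g = (-388/7 + g) + g = -388/7 + 2*g)
√(p + K(z)) = √(-203/258 + (-388/7 + 2*(-352))) = √(-203/258 + (-388/7 - 704)) = √(-203/258 - 5316/7) = √(-1372949/1806) = I*√2479545894/1806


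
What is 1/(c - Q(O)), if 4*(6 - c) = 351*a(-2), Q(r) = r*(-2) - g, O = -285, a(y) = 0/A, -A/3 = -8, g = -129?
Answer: -1/693 ≈ -0.0014430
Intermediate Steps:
A = 24 (A = -3*(-8) = 24)
a(y) = 0 (a(y) = 0/24 = 0*(1/24) = 0)
Q(r) = 129 - 2*r (Q(r) = r*(-2) - 1*(-129) = -2*r + 129 = 129 - 2*r)
c = 6 (c = 6 - 351*0/4 = 6 - ¼*0 = 6 + 0 = 6)
1/(c - Q(O)) = 1/(6 - (129 - 2*(-285))) = 1/(6 - (129 + 570)) = 1/(6 - 1*699) = 1/(6 - 699) = 1/(-693) = -1/693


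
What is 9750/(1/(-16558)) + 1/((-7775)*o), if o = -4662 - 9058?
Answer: -17221342456499999/106673000 ≈ -1.6144e+8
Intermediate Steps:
o = -13720
9750/(1/(-16558)) + 1/((-7775)*o) = 9750/(1/(-16558)) + 1/(-7775*(-13720)) = 9750/(-1/16558) - 1/7775*(-1/13720) = 9750*(-16558) + 1/106673000 = -161440500 + 1/106673000 = -17221342456499999/106673000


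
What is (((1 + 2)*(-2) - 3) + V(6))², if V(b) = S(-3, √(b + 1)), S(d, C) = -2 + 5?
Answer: 36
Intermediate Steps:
S(d, C) = 3
V(b) = 3
(((1 + 2)*(-2) - 3) + V(6))² = (((1 + 2)*(-2) - 3) + 3)² = ((3*(-2) - 3) + 3)² = ((-6 - 3) + 3)² = (-9 + 3)² = (-6)² = 36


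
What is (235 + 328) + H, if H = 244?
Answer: 807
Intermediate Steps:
(235 + 328) + H = (235 + 328) + 244 = 563 + 244 = 807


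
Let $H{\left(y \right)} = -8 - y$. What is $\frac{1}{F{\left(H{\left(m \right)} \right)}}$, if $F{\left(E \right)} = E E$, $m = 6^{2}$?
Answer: $\frac{1}{1936} \approx 0.00051653$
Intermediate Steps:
$m = 36$
$F{\left(E \right)} = E^{2}$
$\frac{1}{F{\left(H{\left(m \right)} \right)}} = \frac{1}{\left(-8 - 36\right)^{2}} = \frac{1}{\left(-44\right)^{2}} = \frac{1}{1936}$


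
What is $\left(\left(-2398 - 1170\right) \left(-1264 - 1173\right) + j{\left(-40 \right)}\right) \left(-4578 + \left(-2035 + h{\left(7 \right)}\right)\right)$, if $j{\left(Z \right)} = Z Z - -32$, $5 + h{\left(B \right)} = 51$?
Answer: $-57112200816$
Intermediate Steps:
$h{\left(B \right)} = 46$ ($h{\left(B \right)} = -5 + 51 = 46$)
$j{\left(Z \right)} = 32 + Z^{2}$ ($j{\left(Z \right)} = Z^{2} + \left(-2 + 34\right) = Z^{2} + 32 = 32 + Z^{2}$)
$\left(\left(-2398 - 1170\right) \left(-1264 - 1173\right) + j{\left(-40 \right)}\right) \left(-4578 + \left(-2035 + h{\left(7 \right)}\right)\right) = \left(\left(-2398 - 1170\right) \left(-1264 - 1173\right) + \left(32 + \left(-40\right)^{2}\right)\right) \left(-4578 + \left(-2035 + 46\right)\right) = \left(\left(-3568\right) \left(-2437\right) + \left(32 + 1600\right)\right) \left(-4578 - 1989\right) = \left(8695216 + 1632\right) \left(-6567\right) = 8696848 \left(-6567\right) = -57112200816$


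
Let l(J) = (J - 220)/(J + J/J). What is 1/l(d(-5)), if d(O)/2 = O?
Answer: 9/230 ≈ 0.039130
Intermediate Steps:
d(O) = 2*O
l(J) = (-220 + J)/(1 + J) (l(J) = (-220 + J)/(J + 1) = (-220 + J)/(1 + J))
1/l(d(-5)) = 1/((-220 + 2*(-5))/(1 + 2*(-5))) = 1/((-220 - 10)/(1 - 10)) = 1/(-230/(-9)) = 1/(-⅑*(-230)) = 1/(230/9) = 9/230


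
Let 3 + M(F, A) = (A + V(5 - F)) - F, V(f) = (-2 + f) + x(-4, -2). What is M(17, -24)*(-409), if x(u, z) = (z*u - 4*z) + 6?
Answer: 14724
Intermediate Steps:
x(u, z) = 6 - 4*z + u*z (x(u, z) = (u*z - 4*z) + 6 = (-4*z + u*z) + 6 = 6 - 4*z + u*z)
V(f) = 20 + f (V(f) = (-2 + f) + (6 - 4*(-2) - 4*(-2)) = (-2 + f) + (6 + 8 + 8) = (-2 + f) + 22 = 20 + f)
M(F, A) = 22 + A - 2*F (M(F, A) = -3 + ((A + (20 + (5 - F))) - F) = -3 + ((A + (25 - F)) - F) = -3 + ((25 + A - F) - F) = -3 + (25 + A - 2*F) = 22 + A - 2*F)
M(17, -24)*(-409) = (22 - 24 - 2*17)*(-409) = (22 - 24 - 34)*(-409) = -36*(-409) = 14724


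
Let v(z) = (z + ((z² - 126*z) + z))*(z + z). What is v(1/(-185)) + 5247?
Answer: 33221990493/6331625 ≈ 5247.0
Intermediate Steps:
v(z) = 2*z*(z² - 124*z) (v(z) = (z + (z² - 125*z))*(2*z) = (z² - 124*z)*(2*z) = 2*z*(z² - 124*z))
v(1/(-185)) + 5247 = 2*(1/(-185))²*(-124 + 1/(-185)) + 5247 = 2*(-1/185)²*(-124 - 1/185) + 5247 = 2*(1/34225)*(-22941/185) + 5247 = -45882/6331625 + 5247 = 33221990493/6331625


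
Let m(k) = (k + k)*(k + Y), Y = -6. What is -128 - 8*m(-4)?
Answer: -768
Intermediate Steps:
m(k) = 2*k*(-6 + k) (m(k) = (k + k)*(k - 6) = (2*k)*(-6 + k) = 2*k*(-6 + k))
-128 - 8*m(-4) = -128 - 16*(-4)*(-6 - 4) = -128 - 16*(-4)*(-10) = -128 - 8*80 = -128 - 640 = -768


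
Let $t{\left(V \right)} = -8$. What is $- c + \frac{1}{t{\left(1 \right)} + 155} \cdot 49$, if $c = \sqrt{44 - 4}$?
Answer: $\frac{1}{3} - 2 \sqrt{10} \approx -5.9912$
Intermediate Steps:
$c = 2 \sqrt{10}$ ($c = \sqrt{40} = 2 \sqrt{10} \approx 6.3246$)
$- c + \frac{1}{t{\left(1 \right)} + 155} \cdot 49 = - 2 \sqrt{10} + \frac{1}{-8 + 155} \cdot 49 = - 2 \sqrt{10} + \frac{1}{147} \cdot 49 = - 2 \sqrt{10} + \frac{1}{3} = \frac{1}{3} - 2 \sqrt{10}$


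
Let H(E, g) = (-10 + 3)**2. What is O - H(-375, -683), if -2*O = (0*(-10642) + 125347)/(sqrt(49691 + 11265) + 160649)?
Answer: -2549324814213/51616080490 + 877429*sqrt(311)/25808040245 ≈ -49.390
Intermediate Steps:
H(E, g) = 49 (H(E, g) = (-7)**2 = 49)
O = -125347/(2*(160649 + 14*sqrt(311))) (O = -(0*(-10642) + 125347)/(2*(sqrt(49691 + 11265) + 160649)) = -(0 + 125347)/(2*(sqrt(60956) + 160649)) = -125347/(2*(14*sqrt(311) + 160649)) = -125347/(2*(160649 + 14*sqrt(311))) ≈ -0.38953)
O - H(-375, -683) = (-20136870203/51616080490 + 877429*sqrt(311)/25808040245) - 1*49 = (-20136870203/51616080490 + 877429*sqrt(311)/25808040245) - 49 = -2549324814213/51616080490 + 877429*sqrt(311)/25808040245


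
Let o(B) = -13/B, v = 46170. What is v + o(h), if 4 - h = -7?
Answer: 507857/11 ≈ 46169.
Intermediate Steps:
h = 11 (h = 4 - 1*(-7) = 4 + 7 = 11)
v + o(h) = 46170 - 13/11 = 507857/11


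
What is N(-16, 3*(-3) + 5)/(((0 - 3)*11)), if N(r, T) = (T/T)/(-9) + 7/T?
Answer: 67/1188 ≈ 0.056397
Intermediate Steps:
N(r, T) = -1/9 + 7/T (N(r, T) = 1*(-1/9) + 7/T = -1/9 + 7/T)
N(-16, 3*(-3) + 5)/(((0 - 3)*11)) = ((63 - (3*(-3) + 5))/(9*(3*(-3) + 5)))/(((0 - 3)*11)) = ((63 - (-9 + 5))/(9*(-9 + 5)))/((-3*11)) = ((1/9)*(63 - 1*(-4))/(-4))/(-33) = ((1/9)*(-1/4)*(63 + 4))*(-1/33) = ((1/9)*(-1/4)*67)*(-1/33) = -67/36*(-1/33) = 67/1188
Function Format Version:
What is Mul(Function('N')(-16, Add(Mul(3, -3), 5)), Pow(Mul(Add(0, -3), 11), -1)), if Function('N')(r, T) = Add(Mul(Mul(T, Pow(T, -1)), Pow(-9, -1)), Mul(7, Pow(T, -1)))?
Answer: Rational(67, 1188) ≈ 0.056397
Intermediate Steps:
Function('N')(r, T) = Add(Rational(-1, 9), Mul(7, Pow(T, -1))) (Function('N')(r, T) = Add(Mul(1, Rational(-1, 9)), Mul(7, Pow(T, -1))) = Add(Rational(-1, 9), Mul(7, Pow(T, -1))))
Mul(Function('N')(-16, Add(Mul(3, -3), 5)), Pow(Mul(Add(0, -3), 11), -1)) = Mul(Mul(Rational(1, 9), Pow(Add(Mul(3, -3), 5), -1), Add(63, Mul(-1, Add(Mul(3, -3), 5)))), Pow(Mul(Add(0, -3), 11), -1)) = Mul(Mul(Rational(1, 9), Pow(Add(-9, 5), -1), Add(63, Mul(-1, Add(-9, 5)))), Pow(Mul(-3, 11), -1)) = Mul(Mul(Rational(1, 9), Pow(-4, -1), Add(63, Mul(-1, -4))), Pow(-33, -1)) = Mul(Mul(Rational(1, 9), Rational(-1, 4), Add(63, 4)), Rational(-1, 33)) = Mul(Mul(Rational(1, 9), Rational(-1, 4), 67), Rational(-1, 33)) = Mul(Rational(-67, 36), Rational(-1, 33)) = Rational(67, 1188)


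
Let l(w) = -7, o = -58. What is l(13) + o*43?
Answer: -2501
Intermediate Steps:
l(13) + o*43 = -7 - 58*43 = -7 - 2494 = -2501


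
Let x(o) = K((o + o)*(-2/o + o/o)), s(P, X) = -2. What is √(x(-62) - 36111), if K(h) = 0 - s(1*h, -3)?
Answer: I*√36109 ≈ 190.02*I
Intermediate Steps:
K(h) = 2 (K(h) = 0 - 1*(-2) = 0 + 2 = 2)
x(o) = 2
√(x(-62) - 36111) = √(2 - 36111) = √(-36109) = I*√36109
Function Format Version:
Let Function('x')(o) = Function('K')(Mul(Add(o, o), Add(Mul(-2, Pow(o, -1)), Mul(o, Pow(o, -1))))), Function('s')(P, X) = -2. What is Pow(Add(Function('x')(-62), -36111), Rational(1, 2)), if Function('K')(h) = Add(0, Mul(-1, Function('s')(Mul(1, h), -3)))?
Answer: Mul(I, Pow(36109, Rational(1, 2))) ≈ Mul(190.02, I)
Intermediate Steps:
Function('K')(h) = 2 (Function('K')(h) = Add(0, Mul(-1, -2)) = Add(0, 2) = 2)
Function('x')(o) = 2
Pow(Add(Function('x')(-62), -36111), Rational(1, 2)) = Pow(Add(2, -36111), Rational(1, 2)) = Pow(-36109, Rational(1, 2)) = Mul(I, Pow(36109, Rational(1, 2)))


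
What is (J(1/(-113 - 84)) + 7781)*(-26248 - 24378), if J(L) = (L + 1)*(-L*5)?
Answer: -15287726054434/38809 ≈ -3.9392e+8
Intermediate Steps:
J(L) = -5*L*(1 + L) (J(L) = (1 + L)*(-5*L) = -5*L*(1 + L))
(J(1/(-113 - 84)) + 7781)*(-26248 - 24378) = (-5*(1 + 1/(-113 - 84))/(-113 - 84) + 7781)*(-26248 - 24378) = (-5*(1 + 1/(-197))/(-197) + 7781)*(-50626) = (-5*(-1/197)*(1 - 1/197) + 7781)*(-50626) = (-5*(-1/197)*196/197 + 7781)*(-50626) = (980/38809 + 7781)*(-50626) = (301973809/38809)*(-50626) = -15287726054434/38809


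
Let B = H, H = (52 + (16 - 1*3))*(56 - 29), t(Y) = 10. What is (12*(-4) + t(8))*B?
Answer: -66690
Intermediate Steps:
H = 1755 (H = (52 + (16 - 3))*27 = (52 + 13)*27 = 65*27 = 1755)
B = 1755
(12*(-4) + t(8))*B = (12*(-4) + 10)*1755 = (-48 + 10)*1755 = -38*1755 = -66690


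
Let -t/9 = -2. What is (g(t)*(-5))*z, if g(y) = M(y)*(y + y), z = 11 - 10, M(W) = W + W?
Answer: -6480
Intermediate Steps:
M(W) = 2*W
z = 1
t = 18 (t = -9*(-2) = 18)
g(y) = 4*y**2 (g(y) = (2*y)*(y + y) = (2*y)*(2*y) = 4*y**2)
(g(t)*(-5))*z = ((4*18**2)*(-5))*1 = ((4*324)*(-5))*1 = (1296*(-5))*1 = -6480*1 = -6480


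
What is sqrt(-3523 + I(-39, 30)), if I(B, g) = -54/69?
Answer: I*sqrt(1864081)/23 ≈ 59.361*I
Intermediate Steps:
I(B, g) = -18/23 (I(B, g) = -54*1/69 = -18/23)
sqrt(-3523 + I(-39, 30)) = sqrt(-3523 - 18/23) = sqrt(-81047/23) = I*sqrt(1864081)/23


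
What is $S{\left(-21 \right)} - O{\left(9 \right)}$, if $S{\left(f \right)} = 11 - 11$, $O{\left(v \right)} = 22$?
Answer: $-22$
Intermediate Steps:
$S{\left(f \right)} = 0$ ($S{\left(f \right)} = 11 - 11 = 0$)
$S{\left(-21 \right)} - O{\left(9 \right)} = 0 - 22 = -22$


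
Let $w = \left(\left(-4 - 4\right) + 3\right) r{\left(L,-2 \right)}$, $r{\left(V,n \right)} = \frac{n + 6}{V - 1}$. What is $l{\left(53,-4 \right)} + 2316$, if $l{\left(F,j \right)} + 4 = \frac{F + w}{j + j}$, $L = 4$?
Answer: $\frac{55349}{24} \approx 2306.2$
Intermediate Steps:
$r{\left(V,n \right)} = \frac{6 + n}{-1 + V}$
$w = - \frac{20}{3}$ ($w = \left(\left(-4 - 4\right) + 3\right) \frac{6 - 2}{-1 + 4} = \left(-8 + 3\right) \frac{1}{3} \cdot 4 = - 5 \cdot \frac{1}{3} \cdot 4 = \left(-5\right) \frac{4}{3} = - \frac{20}{3} \approx -6.6667$)
$l{\left(F,j \right)} = -4 + \frac{- \frac{20}{3} + F}{2 j}$ ($l{\left(F,j \right)} = -4 + \frac{F - \frac{20}{3}}{j + j} = -4 + \frac{- \frac{20}{3} + F}{2 j}$)
$l{\left(53,-4 \right)} + 2316 = \frac{-20 - -96 + 3 \cdot 53}{6 \left(-4\right)} + 2316 = \frac{1}{6} \left(- \frac{1}{4}\right) \left(-20 + 96 + 159\right) + 2316 = \frac{1}{6} \left(- \frac{1}{4}\right) 235 + 2316 = - \frac{235}{24} + 2316 = \frac{55349}{24}$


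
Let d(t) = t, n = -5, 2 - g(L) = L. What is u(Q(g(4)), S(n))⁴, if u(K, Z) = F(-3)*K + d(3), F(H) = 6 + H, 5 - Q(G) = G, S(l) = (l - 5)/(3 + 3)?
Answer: 331776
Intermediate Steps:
g(L) = 2 - L
S(l) = -⅚ + l/6 (S(l) = (-5 + l)/6 = (-5 + l)*(⅙) = -⅚ + l/6)
Q(G) = 5 - G
u(K, Z) = 3 + 3*K (u(K, Z) = (6 - 3)*K + 3 = 3*K + 3 = 3 + 3*K)
u(Q(g(4)), S(n))⁴ = (3 + 3*(5 - (2 - 1*4)))⁴ = (3 + 3*(5 - (2 - 4)))⁴ = (3 + 3*(5 - 1*(-2)))⁴ = (3 + 3*(5 + 2))⁴ = (3 + 3*7)⁴ = (3 + 21)⁴ = 24⁴ = 331776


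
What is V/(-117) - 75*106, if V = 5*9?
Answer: -103355/13 ≈ -7950.4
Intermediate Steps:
V = 45
V/(-117) - 75*106 = 45/(-117) - 75*106 = 45*(-1/117) - 7950 = -5/13 - 7950 = -103355/13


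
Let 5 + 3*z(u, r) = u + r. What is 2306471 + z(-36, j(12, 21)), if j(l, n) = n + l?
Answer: 6919405/3 ≈ 2.3065e+6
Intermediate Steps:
j(l, n) = l + n
z(u, r) = -5/3 + r/3 + u/3 (z(u, r) = -5/3 + (u + r)/3 = -5/3 + (r + u)/3 = -5/3 + (r/3 + u/3) = -5/3 + r/3 + u/3)
2306471 + z(-36, j(12, 21)) = 2306471 + (-5/3 + (12 + 21)/3 + (1/3)*(-36)) = 2306471 + (-5/3 + (1/3)*33 - 12) = 2306471 + (-5/3 + 11 - 12) = 2306471 - 8/3 = 6919405/3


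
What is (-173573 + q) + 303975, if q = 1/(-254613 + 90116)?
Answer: 21450737793/164497 ≈ 1.3040e+5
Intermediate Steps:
q = -1/164497 (q = 1/(-164497) = -1/164497 ≈ -6.0791e-6)
(-173573 + q) + 303975 = (-173573 - 1/164497) + 303975 = -28552237782/164497 + 303975 = 21450737793/164497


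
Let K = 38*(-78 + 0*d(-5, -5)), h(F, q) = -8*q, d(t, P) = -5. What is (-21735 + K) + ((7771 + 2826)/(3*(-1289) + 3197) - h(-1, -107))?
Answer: -17132447/670 ≈ -25571.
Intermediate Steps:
K = -2964 (K = 38*(-78 + 0*(-5)) = 38*(-78 + 0) = 38*(-78) = -2964)
(-21735 + K) + ((7771 + 2826)/(3*(-1289) + 3197) - h(-1, -107)) = (-21735 - 2964) + ((7771 + 2826)/(3*(-1289) + 3197) - (-8)*(-107)) = -24699 + (10597/(-3867 + 3197) - 1*856) = -24699 + (10597/(-670) - 856) = -24699 + (10597*(-1/670) - 856) = -24699 + (-10597/670 - 856) = -24699 - 584117/670 = -17132447/670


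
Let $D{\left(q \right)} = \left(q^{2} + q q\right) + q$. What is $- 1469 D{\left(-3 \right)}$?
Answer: $-22035$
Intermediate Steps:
$D{\left(q \right)} = q + 2 q^{2}$ ($D{\left(q \right)} = \left(q^{2} + q^{2}\right) + q = 2 q^{2} + q = q + 2 q^{2}$)
$- 1469 D{\left(-3 \right)} = - 1469 \left(- 3 \left(1 + 2 \left(-3\right)\right)\right) = - 1469 \left(- 3 \left(1 - 6\right)\right) = - 1469 \left(\left(-3\right) \left(-5\right)\right) = \left(-1469\right) 15 = -22035$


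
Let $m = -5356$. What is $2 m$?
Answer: $-10712$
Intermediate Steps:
$2 m = 2 \left(-5356\right) = -10712$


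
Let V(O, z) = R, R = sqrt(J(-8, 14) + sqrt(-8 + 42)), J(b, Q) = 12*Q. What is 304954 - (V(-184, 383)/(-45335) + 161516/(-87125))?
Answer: 26569278766/87125 + sqrt(168 + sqrt(34))/45335 ≈ 3.0496e+5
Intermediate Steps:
R = sqrt(168 + sqrt(34)) (R = sqrt(12*14 + sqrt(-8 + 42)) = sqrt(168 + sqrt(34)) ≈ 13.184)
V(O, z) = sqrt(168 + sqrt(34))
304954 - (V(-184, 383)/(-45335) + 161516/(-87125)) = 304954 - (sqrt(168 + sqrt(34))/(-45335) + 161516/(-87125)) = 304954 - (sqrt(168 + sqrt(34))*(-1/45335) + 161516*(-1/87125)) = 304954 - (-sqrt(168 + sqrt(34))/45335 - 161516/87125) = 304954 - (-161516/87125 - sqrt(168 + sqrt(34))/45335) = 304954 + (161516/87125 + sqrt(168 + sqrt(34))/45335) = 26569278766/87125 + sqrt(168 + sqrt(34))/45335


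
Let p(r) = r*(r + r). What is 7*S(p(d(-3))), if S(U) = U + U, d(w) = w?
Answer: 252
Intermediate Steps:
p(r) = 2*r² (p(r) = r*(2*r) = 2*r²)
S(U) = 2*U
7*S(p(d(-3))) = 7*(2*(2*(-3)²)) = 7*(2*(2*9)) = 7*(2*18) = 7*36 = 252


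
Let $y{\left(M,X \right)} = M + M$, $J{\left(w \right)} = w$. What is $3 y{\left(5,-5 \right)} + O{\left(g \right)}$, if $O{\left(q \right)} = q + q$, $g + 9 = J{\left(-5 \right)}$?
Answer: $2$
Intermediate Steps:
$y{\left(M,X \right)} = 2 M$
$g = -14$ ($g = -9 - 5 = -14$)
$O{\left(q \right)} = 2 q$
$3 y{\left(5,-5 \right)} + O{\left(g \right)} = 3 \cdot 2 \cdot 5 + 2 \left(-14\right) = 3 \cdot 10 - 28 = 30 - 28 = 2$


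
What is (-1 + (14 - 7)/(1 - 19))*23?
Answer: -575/18 ≈ -31.944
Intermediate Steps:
(-1 + (14 - 7)/(1 - 19))*23 = (-1 + 7/(-18))*23 = (-1 + 7*(-1/18))*23 = (-1 - 7/18)*23 = -25/18*23 = -575/18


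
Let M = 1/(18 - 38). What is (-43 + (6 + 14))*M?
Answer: 23/20 ≈ 1.1500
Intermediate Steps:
M = -1/20 (M = 1/(-20) = -1/20 ≈ -0.050000)
(-43 + (6 + 14))*M = (-43 + (6 + 14))*(-1/20) = (-43 + 20)*(-1/20) = -23*(-1/20) = 23/20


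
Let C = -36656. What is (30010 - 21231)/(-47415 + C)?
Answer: -8779/84071 ≈ -0.10442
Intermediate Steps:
(30010 - 21231)/(-47415 + C) = (30010 - 21231)/(-47415 - 36656) = 8779/(-84071) = 8779*(-1/84071) = -8779/84071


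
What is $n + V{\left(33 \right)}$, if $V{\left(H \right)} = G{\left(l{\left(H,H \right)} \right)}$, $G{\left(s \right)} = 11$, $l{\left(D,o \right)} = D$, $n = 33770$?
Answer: $33781$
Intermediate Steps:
$V{\left(H \right)} = 11$
$n + V{\left(33 \right)} = 33770 + 11 = 33781$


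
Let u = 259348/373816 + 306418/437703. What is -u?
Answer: -8145048169/5843585166 ≈ -1.3938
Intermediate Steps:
u = 8145048169/5843585166 (u = 259348*(1/373816) + 306418*(1/437703) = 64837/93454 + 43774/62529 = 8145048169/5843585166 ≈ 1.3938)
-u = -1*8145048169/5843585166 = -8145048169/5843585166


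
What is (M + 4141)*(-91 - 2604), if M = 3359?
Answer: -20212500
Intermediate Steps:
(M + 4141)*(-91 - 2604) = (3359 + 4141)*(-91 - 2604) = 7500*(-2695) = -20212500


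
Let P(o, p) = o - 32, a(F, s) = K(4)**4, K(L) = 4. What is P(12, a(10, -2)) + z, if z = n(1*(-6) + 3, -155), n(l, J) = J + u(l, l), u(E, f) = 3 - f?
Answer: -169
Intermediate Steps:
n(l, J) = 3 + J - l (n(l, J) = J + (3 - l) = 3 + J - l)
a(F, s) = 256 (a(F, s) = 4**4 = 256)
P(o, p) = -32 + o
z = -149 (z = 3 - 155 - (1*(-6) + 3) = 3 - 155 - (-6 + 3) = 3 - 155 - 1*(-3) = 3 - 155 + 3 = -149)
P(12, a(10, -2)) + z = (-32 + 12) - 149 = -20 - 149 = -169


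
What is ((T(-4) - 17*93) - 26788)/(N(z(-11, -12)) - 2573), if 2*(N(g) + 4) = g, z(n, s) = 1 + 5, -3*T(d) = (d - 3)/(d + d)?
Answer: 680863/61776 ≈ 11.021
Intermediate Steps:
T(d) = -(-3 + d)/(6*d) (T(d) = -(d - 3)/(3*(d + d)) = -(-3 + d)/(3*(2*d)) = -(-3 + d)*1/(2*d)/3 = -(-3 + d)/(6*d))
z(n, s) = 6
N(g) = -4 + g/2
((T(-4) - 17*93) - 26788)/(N(z(-11, -12)) - 2573) = (((⅙)*(3 - 1*(-4))/(-4) - 17*93) - 26788)/((-4 + (½)*6) - 2573) = (((⅙)*(-¼)*(3 + 4) - 1581) - 26788)/((-4 + 3) - 2573) = (((⅙)*(-¼)*7 - 1581) - 26788)/(-1 - 2573) = ((-7/24 - 1581) - 26788)/(-2574) = (-37951/24 - 26788)*(-1/2574) = -680863/24*(-1/2574) = 680863/61776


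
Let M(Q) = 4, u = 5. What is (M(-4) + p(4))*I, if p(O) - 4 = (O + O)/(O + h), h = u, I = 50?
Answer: 4000/9 ≈ 444.44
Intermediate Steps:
h = 5
p(O) = 4 + 2*O/(5 + O) (p(O) = 4 + (O + O)/(O + 5) = 4 + (2*O)/(5 + O) = 4 + 2*O/(5 + O))
(M(-4) + p(4))*I = (4 + 2*(10 + 3*4)/(5 + 4))*50 = (4 + 2*(10 + 12)/9)*50 = (4 + 2*(⅑)*22)*50 = (4 + 44/9)*50 = (80/9)*50 = 4000/9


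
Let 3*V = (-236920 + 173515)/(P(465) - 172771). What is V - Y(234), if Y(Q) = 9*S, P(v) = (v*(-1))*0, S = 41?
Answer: -63731364/172771 ≈ -368.88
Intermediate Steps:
P(v) = 0 (P(v) = -v*0 = 0)
Y(Q) = 369 (Y(Q) = 9*41 = 369)
V = 21135/172771 (V = ((-236920 + 173515)/(0 - 172771))/3 = (-63405/(-172771))/3 = (-63405*(-1/172771))/3 = (⅓)*(63405/172771) = 21135/172771 ≈ 0.12233)
V - Y(234) = 21135/172771 - 1*369 = 21135/172771 - 369 = -63731364/172771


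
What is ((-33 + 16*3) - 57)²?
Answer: 1764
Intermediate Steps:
((-33 + 16*3) - 57)² = ((-33 + 48) - 57)² = (15 - 57)² = (-42)² = 1764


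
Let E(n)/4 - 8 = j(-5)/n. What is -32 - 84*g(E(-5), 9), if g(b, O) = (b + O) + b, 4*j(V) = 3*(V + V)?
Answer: -7172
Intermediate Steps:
j(V) = 3*V/2 (j(V) = (3*(V + V))/4 = (3*(2*V))/4 = (6*V)/4 = 3*V/2)
E(n) = 32 - 30/n (E(n) = 32 + 4*(((3/2)*(-5))/n) = 32 + 4*(-15/(2*n)) = 32 - 30/n)
g(b, O) = O + 2*b (g(b, O) = (O + b) + b = O + 2*b)
-32 - 84*g(E(-5), 9) = -32 - 84*(9 + 2*(32 - 30/(-5))) = -32 - 84*(9 + 2*(32 - 30*(-1/5))) = -32 - 84*(9 + 2*(32 + 6)) = -32 - 84*(9 + 2*38) = -32 - 84*(9 + 76) = -32 - 84*85 = -32 - 7140 = -7172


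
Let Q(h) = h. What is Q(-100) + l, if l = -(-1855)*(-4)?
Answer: -7520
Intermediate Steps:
l = -7420 (l = -53*140 = -7420)
Q(-100) + l = -100 - 7420 = -7520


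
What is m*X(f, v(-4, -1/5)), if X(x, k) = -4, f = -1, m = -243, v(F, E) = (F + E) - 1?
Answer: 972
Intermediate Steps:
v(F, E) = -1 + E + F (v(F, E) = (E + F) - 1 = -1 + E + F)
m*X(f, v(-4, -1/5)) = -243*(-4) = 972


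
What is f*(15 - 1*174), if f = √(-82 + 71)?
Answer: -159*I*√11 ≈ -527.34*I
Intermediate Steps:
f = I*√11 (f = √(-11) = I*√11 ≈ 3.3166*I)
f*(15 - 1*174) = (I*√11)*(15 - 1*174) = (I*√11)*(15 - 174) = (I*√11)*(-159) = -159*I*√11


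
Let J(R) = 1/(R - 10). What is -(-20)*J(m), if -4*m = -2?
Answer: -40/19 ≈ -2.1053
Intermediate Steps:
m = 1/2 (m = -1/4*(-2) = 1/2 ≈ 0.50000)
J(R) = 1/(-10 + R)
-(-20)*J(m) = -(-20)/(-10 + 1/2) = -(-20)/(-19/2) = -(-20)*(-2)/19 = -2*20/19 = -40/19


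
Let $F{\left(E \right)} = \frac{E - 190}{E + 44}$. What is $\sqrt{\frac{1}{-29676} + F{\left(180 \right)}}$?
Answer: $\frac{i \sqrt{1927908759}}{207732} \approx 0.21137 i$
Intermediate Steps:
$F{\left(E \right)} = \frac{-190 + E}{44 + E}$
$\sqrt{\frac{1}{-29676} + F{\left(180 \right)}} = \sqrt{\frac{1}{-29676} + \frac{-190 + 180}{44 + 180}} = \sqrt{- \frac{1}{29676} + \frac{1}{224} \left(-10\right)} = \sqrt{- \frac{1}{29676} - \frac{5}{112}} = \sqrt{- \frac{37123}{830928}} = \frac{i \sqrt{1927908759}}{207732}$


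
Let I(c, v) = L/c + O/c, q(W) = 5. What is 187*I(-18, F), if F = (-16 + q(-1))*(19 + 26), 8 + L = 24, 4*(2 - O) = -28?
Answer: -4675/18 ≈ -259.72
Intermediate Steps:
O = 9 (O = 2 - ¼*(-28) = 2 + 7 = 9)
L = 16 (L = -8 + 24 = 16)
F = -495 (F = (-16 + 5)*(19 + 26) = -11*45 = -495)
I(c, v) = 25/c (I(c, v) = 16/c + 9/c = 25/c)
187*I(-18, F) = 187*(25/(-18)) = 187*(25*(-1/18)) = 187*(-25/18) = -4675/18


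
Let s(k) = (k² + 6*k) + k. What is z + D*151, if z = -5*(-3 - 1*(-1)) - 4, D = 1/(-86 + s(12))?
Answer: 1003/142 ≈ 7.0634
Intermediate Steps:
s(k) = k² + 7*k
D = 1/142 (D = 1/(-86 + 12*(7 + 12)) = 1/(-86 + 12*19) = 1/(-86 + 228) = 1/142 ≈ 0.0070423)
z = 6 (z = -5*(-3 + 1) - 4 = -5*(-2) - 4 = 10 - 4 = 6)
z + D*151 = 6 + (1/142)*151 = 6 + 151/142 = 1003/142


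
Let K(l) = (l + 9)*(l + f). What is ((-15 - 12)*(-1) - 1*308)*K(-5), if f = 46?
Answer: -46084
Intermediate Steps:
K(l) = (9 + l)*(46 + l) (K(l) = (l + 9)*(l + 46) = (9 + l)*(46 + l))
((-15 - 12)*(-1) - 1*308)*K(-5) = ((-15 - 12)*(-1) - 1*308)*(414 + (-5)² + 55*(-5)) = (-27*(-1) - 308)*(414 + 25 - 275) = (27 - 308)*164 = -281*164 = -46084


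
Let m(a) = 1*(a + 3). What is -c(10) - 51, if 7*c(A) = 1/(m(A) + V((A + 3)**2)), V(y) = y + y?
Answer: -125308/2457 ≈ -51.000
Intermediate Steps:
V(y) = 2*y
m(a) = 3 + a (m(a) = 1*(3 + a) = 3 + a)
c(A) = 1/(7*(3 + A + 2*(3 + A)**2)) (c(A) = 1/(7*((3 + A) + 2*(A + 3)**2)) = 1/(7*((3 + A) + 2*(3 + A)**2)) = 1/(7*(3 + A + 2*(3 + A)**2)))
-c(10) - 51 = -1/(7*(21 + 2*10**2 + 13*10)) - 51 = -1/(7*(21 + 2*100 + 130)) - 51 = -1/(7*(21 + 200 + 130)) - 51 = -1/(7*351) - 51 = -1*1/2457 - 51 = -1/2457 - 51 = -125308/2457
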